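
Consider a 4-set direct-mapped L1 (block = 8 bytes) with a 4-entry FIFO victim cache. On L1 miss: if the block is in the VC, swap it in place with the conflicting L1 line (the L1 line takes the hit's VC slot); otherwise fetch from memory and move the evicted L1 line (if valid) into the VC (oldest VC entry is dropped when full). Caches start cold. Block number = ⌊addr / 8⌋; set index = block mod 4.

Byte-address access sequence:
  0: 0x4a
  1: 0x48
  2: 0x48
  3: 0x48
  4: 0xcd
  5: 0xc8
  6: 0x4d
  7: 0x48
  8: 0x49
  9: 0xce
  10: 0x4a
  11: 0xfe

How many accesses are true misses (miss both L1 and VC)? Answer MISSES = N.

MISSES = 3

#0 0x4a→b9/s1 MISS; vc=[]
#1 0x48→b9/s1 L1-HIT; vc=[]
#2 0x48→b9/s1 L1-HIT; vc=[]
#3 0x48→b9/s1 L1-HIT; vc=[]
#4 0xcd→b25/s1 MISS; vc=[9]
#5 0xc8→b25/s1 L1-HIT; vc=[9]
#6 0x4d→b9/s1 VC-HIT; vc=[25]
#7 0x48→b9/s1 L1-HIT; vc=[25]
#8 0x49→b9/s1 L1-HIT; vc=[25]
#9 0xce→b25/s1 VC-HIT; vc=[9]
#10 0x4a→b9/s1 VC-HIT; vc=[25]
#11 0xfe→b31/s3 MISS; vc=[25]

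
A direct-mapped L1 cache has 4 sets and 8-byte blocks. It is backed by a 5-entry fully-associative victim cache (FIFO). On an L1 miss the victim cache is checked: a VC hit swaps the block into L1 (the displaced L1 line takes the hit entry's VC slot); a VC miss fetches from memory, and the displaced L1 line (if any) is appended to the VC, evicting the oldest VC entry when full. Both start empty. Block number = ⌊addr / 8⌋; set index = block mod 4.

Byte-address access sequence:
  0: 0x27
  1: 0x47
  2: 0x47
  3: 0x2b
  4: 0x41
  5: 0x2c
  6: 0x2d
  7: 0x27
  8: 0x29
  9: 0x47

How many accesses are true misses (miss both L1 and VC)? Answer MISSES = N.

  [0] addr=0x27 blk=4 s=0: MISS | VC []
  [1] addr=0x47 blk=8 s=0: MISS | VC [4]
  [2] addr=0x47 blk=8 s=0: L1-HIT | VC [4]
  [3] addr=0x2b blk=5 s=1: MISS | VC [4]
  [4] addr=0x41 blk=8 s=0: L1-HIT | VC [4]
  [5] addr=0x2c blk=5 s=1: L1-HIT | VC [4]
  [6] addr=0x2d blk=5 s=1: L1-HIT | VC [4]
  [7] addr=0x27 blk=4 s=0: VC-HIT | VC [8]
  [8] addr=0x29 blk=5 s=1: L1-HIT | VC [8]
  [9] addr=0x47 blk=8 s=0: VC-HIT | VC [4]

MISSES = 3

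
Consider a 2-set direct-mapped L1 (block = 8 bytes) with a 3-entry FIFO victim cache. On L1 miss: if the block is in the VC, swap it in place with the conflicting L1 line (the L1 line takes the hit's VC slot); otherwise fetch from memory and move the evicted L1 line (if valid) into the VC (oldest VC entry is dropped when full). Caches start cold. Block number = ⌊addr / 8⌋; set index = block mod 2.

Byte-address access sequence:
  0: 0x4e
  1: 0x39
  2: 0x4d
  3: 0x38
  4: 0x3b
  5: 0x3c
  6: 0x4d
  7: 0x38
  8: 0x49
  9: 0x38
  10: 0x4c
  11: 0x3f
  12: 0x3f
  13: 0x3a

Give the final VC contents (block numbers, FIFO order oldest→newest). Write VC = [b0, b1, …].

0: 0x4e (blk 9, set 1) → MISS  vc=[]
1: 0x39 (blk 7, set 1) → MISS  vc=[9]
2: 0x4d (blk 9, set 1) → VC-HIT  vc=[7]
3: 0x38 (blk 7, set 1) → VC-HIT  vc=[9]
4: 0x3b (blk 7, set 1) → L1-HIT  vc=[9]
5: 0x3c (blk 7, set 1) → L1-HIT  vc=[9]
6: 0x4d (blk 9, set 1) → VC-HIT  vc=[7]
7: 0x38 (blk 7, set 1) → VC-HIT  vc=[9]
8: 0x49 (blk 9, set 1) → VC-HIT  vc=[7]
9: 0x38 (blk 7, set 1) → VC-HIT  vc=[9]
10: 0x4c (blk 9, set 1) → VC-HIT  vc=[7]
11: 0x3f (blk 7, set 1) → VC-HIT  vc=[9]
12: 0x3f (blk 7, set 1) → L1-HIT  vc=[9]
13: 0x3a (blk 7, set 1) → L1-HIT  vc=[9]

VC = [9]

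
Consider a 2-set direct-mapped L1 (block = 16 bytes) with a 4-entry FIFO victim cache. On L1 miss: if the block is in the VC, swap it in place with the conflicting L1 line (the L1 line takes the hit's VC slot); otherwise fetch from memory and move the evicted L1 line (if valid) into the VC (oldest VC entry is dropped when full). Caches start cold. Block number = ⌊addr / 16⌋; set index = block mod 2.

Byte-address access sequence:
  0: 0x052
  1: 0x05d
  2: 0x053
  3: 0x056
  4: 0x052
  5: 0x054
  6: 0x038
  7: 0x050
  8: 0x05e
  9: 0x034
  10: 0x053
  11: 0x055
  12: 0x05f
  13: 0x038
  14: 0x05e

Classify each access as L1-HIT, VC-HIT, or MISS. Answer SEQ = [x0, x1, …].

  [0] addr=0x52 blk=5 s=1: MISS | VC []
  [1] addr=0x5d blk=5 s=1: L1-HIT | VC []
  [2] addr=0x53 blk=5 s=1: L1-HIT | VC []
  [3] addr=0x56 blk=5 s=1: L1-HIT | VC []
  [4] addr=0x52 blk=5 s=1: L1-HIT | VC []
  [5] addr=0x54 blk=5 s=1: L1-HIT | VC []
  [6] addr=0x38 blk=3 s=1: MISS | VC [5]
  [7] addr=0x50 blk=5 s=1: VC-HIT | VC [3]
  [8] addr=0x5e blk=5 s=1: L1-HIT | VC [3]
  [9] addr=0x34 blk=3 s=1: VC-HIT | VC [5]
  [10] addr=0x53 blk=5 s=1: VC-HIT | VC [3]
  [11] addr=0x55 blk=5 s=1: L1-HIT | VC [3]
  [12] addr=0x5f blk=5 s=1: L1-HIT | VC [3]
  [13] addr=0x38 blk=3 s=1: VC-HIT | VC [5]
  [14] addr=0x5e blk=5 s=1: VC-HIT | VC [3]

SEQ = [MISS, L1-HIT, L1-HIT, L1-HIT, L1-HIT, L1-HIT, MISS, VC-HIT, L1-HIT, VC-HIT, VC-HIT, L1-HIT, L1-HIT, VC-HIT, VC-HIT]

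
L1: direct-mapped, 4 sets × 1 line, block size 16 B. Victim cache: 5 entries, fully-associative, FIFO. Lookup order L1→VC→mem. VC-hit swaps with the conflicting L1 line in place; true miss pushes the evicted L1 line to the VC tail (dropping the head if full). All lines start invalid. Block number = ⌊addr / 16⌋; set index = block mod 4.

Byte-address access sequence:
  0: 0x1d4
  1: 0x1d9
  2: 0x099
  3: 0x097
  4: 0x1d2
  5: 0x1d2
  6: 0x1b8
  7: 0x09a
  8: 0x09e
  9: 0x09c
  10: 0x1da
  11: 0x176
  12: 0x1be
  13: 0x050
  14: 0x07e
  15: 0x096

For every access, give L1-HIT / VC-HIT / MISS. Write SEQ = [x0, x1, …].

#0 0x1d4→b29/s1 MISS; vc=[]
#1 0x1d9→b29/s1 L1-HIT; vc=[]
#2 0x99→b9/s1 MISS; vc=[29]
#3 0x97→b9/s1 L1-HIT; vc=[29]
#4 0x1d2→b29/s1 VC-HIT; vc=[9]
#5 0x1d2→b29/s1 L1-HIT; vc=[9]
#6 0x1b8→b27/s3 MISS; vc=[9]
#7 0x9a→b9/s1 VC-HIT; vc=[29]
#8 0x9e→b9/s1 L1-HIT; vc=[29]
#9 0x9c→b9/s1 L1-HIT; vc=[29]
#10 0x1da→b29/s1 VC-HIT; vc=[9]
#11 0x176→b23/s3 MISS; vc=[9,27]
#12 0x1be→b27/s3 VC-HIT; vc=[9,23]
#13 0x50→b5/s1 MISS; vc=[9,23,29]
#14 0x7e→b7/s3 MISS; vc=[9,23,29,27]
#15 0x96→b9/s1 VC-HIT; vc=[5,23,29,27]

SEQ = [MISS, L1-HIT, MISS, L1-HIT, VC-HIT, L1-HIT, MISS, VC-HIT, L1-HIT, L1-HIT, VC-HIT, MISS, VC-HIT, MISS, MISS, VC-HIT]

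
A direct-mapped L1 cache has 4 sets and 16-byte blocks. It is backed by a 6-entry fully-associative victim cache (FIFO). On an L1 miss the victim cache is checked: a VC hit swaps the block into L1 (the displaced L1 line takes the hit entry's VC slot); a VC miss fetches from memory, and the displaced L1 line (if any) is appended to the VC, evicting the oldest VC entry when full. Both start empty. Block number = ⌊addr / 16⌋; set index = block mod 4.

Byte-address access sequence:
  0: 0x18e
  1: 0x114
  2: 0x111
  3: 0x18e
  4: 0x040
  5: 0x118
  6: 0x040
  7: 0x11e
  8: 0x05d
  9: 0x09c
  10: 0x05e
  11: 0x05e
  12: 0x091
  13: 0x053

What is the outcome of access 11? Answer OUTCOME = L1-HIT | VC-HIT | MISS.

0: 0x18e (blk 24, set 0) → MISS  vc=[]
1: 0x114 (blk 17, set 1) → MISS  vc=[]
2: 0x111 (blk 17, set 1) → L1-HIT  vc=[]
3: 0x18e (blk 24, set 0) → L1-HIT  vc=[]
4: 0x40 (blk 4, set 0) → MISS  vc=[24]
5: 0x118 (blk 17, set 1) → L1-HIT  vc=[24]
6: 0x40 (blk 4, set 0) → L1-HIT  vc=[24]
7: 0x11e (blk 17, set 1) → L1-HIT  vc=[24]
8: 0x5d (blk 5, set 1) → MISS  vc=[24, 17]
9: 0x9c (blk 9, set 1) → MISS  vc=[24, 17, 5]
10: 0x5e (blk 5, set 1) → VC-HIT  vc=[24, 17, 9]
11: 0x5e (blk 5, set 1) → L1-HIT  vc=[24, 17, 9]
12: 0x91 (blk 9, set 1) → VC-HIT  vc=[24, 17, 5]
13: 0x53 (blk 5, set 1) → VC-HIT  vc=[24, 17, 9]

OUTCOME = L1-HIT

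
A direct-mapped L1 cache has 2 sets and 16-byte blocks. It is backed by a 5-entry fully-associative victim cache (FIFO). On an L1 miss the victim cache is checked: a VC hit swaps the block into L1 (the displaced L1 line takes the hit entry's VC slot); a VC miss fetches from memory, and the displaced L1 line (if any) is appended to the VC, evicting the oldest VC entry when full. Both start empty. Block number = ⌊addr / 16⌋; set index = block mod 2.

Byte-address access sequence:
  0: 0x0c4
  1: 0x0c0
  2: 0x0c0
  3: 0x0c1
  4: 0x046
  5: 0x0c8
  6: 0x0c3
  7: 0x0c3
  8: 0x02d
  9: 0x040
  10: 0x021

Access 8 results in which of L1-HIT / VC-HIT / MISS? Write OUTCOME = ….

0: 0xc4 (blk 12, set 0) → MISS  vc=[]
1: 0xc0 (blk 12, set 0) → L1-HIT  vc=[]
2: 0xc0 (blk 12, set 0) → L1-HIT  vc=[]
3: 0xc1 (blk 12, set 0) → L1-HIT  vc=[]
4: 0x46 (blk 4, set 0) → MISS  vc=[12]
5: 0xc8 (blk 12, set 0) → VC-HIT  vc=[4]
6: 0xc3 (blk 12, set 0) → L1-HIT  vc=[4]
7: 0xc3 (blk 12, set 0) → L1-HIT  vc=[4]
8: 0x2d (blk 2, set 0) → MISS  vc=[4, 12]
9: 0x40 (blk 4, set 0) → VC-HIT  vc=[2, 12]
10: 0x21 (blk 2, set 0) → VC-HIT  vc=[4, 12]

OUTCOME = MISS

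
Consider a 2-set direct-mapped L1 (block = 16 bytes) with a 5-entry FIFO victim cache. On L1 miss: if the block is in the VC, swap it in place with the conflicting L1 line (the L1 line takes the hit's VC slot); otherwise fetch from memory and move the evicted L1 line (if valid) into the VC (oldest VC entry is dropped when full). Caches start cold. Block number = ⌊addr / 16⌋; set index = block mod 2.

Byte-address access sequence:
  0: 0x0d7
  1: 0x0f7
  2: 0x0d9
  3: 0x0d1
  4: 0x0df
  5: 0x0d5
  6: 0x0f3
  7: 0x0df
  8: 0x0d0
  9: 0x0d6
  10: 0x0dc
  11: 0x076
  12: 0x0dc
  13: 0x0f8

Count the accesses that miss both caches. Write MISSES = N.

#0 0xd7→b13/s1 MISS; vc=[]
#1 0xf7→b15/s1 MISS; vc=[13]
#2 0xd9→b13/s1 VC-HIT; vc=[15]
#3 0xd1→b13/s1 L1-HIT; vc=[15]
#4 0xdf→b13/s1 L1-HIT; vc=[15]
#5 0xd5→b13/s1 L1-HIT; vc=[15]
#6 0xf3→b15/s1 VC-HIT; vc=[13]
#7 0xdf→b13/s1 VC-HIT; vc=[15]
#8 0xd0→b13/s1 L1-HIT; vc=[15]
#9 0xd6→b13/s1 L1-HIT; vc=[15]
#10 0xdc→b13/s1 L1-HIT; vc=[15]
#11 0x76→b7/s1 MISS; vc=[15,13]
#12 0xdc→b13/s1 VC-HIT; vc=[15,7]
#13 0xf8→b15/s1 VC-HIT; vc=[13,7]

MISSES = 3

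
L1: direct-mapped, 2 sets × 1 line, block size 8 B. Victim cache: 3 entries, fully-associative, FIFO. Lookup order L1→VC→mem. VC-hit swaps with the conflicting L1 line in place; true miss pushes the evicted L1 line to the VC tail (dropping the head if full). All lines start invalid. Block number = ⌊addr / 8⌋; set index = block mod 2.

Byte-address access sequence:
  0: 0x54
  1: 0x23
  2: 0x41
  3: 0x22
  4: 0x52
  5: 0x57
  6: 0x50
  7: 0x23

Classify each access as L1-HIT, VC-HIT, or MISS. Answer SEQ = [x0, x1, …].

  [0] addr=0x54 blk=10 s=0: MISS | VC []
  [1] addr=0x23 blk=4 s=0: MISS | VC [10]
  [2] addr=0x41 blk=8 s=0: MISS | VC [10, 4]
  [3] addr=0x22 blk=4 s=0: VC-HIT | VC [10, 8]
  [4] addr=0x52 blk=10 s=0: VC-HIT | VC [4, 8]
  [5] addr=0x57 blk=10 s=0: L1-HIT | VC [4, 8]
  [6] addr=0x50 blk=10 s=0: L1-HIT | VC [4, 8]
  [7] addr=0x23 blk=4 s=0: VC-HIT | VC [10, 8]

SEQ = [MISS, MISS, MISS, VC-HIT, VC-HIT, L1-HIT, L1-HIT, VC-HIT]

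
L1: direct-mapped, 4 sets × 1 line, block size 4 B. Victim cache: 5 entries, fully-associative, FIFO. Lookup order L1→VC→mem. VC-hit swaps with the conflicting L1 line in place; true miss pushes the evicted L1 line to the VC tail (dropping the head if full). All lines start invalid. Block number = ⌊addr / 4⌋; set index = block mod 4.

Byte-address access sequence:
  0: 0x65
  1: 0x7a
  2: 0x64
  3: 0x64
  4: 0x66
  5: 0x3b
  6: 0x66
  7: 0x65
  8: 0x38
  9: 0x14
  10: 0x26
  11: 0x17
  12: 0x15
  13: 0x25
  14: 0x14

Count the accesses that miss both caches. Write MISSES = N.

0: 0x65 (blk 25, set 1) → MISS  vc=[]
1: 0x7a (blk 30, set 2) → MISS  vc=[]
2: 0x64 (blk 25, set 1) → L1-HIT  vc=[]
3: 0x64 (blk 25, set 1) → L1-HIT  vc=[]
4: 0x66 (blk 25, set 1) → L1-HIT  vc=[]
5: 0x3b (blk 14, set 2) → MISS  vc=[30]
6: 0x66 (blk 25, set 1) → L1-HIT  vc=[30]
7: 0x65 (blk 25, set 1) → L1-HIT  vc=[30]
8: 0x38 (blk 14, set 2) → L1-HIT  vc=[30]
9: 0x14 (blk 5, set 1) → MISS  vc=[30, 25]
10: 0x26 (blk 9, set 1) → MISS  vc=[30, 25, 5]
11: 0x17 (blk 5, set 1) → VC-HIT  vc=[30, 25, 9]
12: 0x15 (blk 5, set 1) → L1-HIT  vc=[30, 25, 9]
13: 0x25 (blk 9, set 1) → VC-HIT  vc=[30, 25, 5]
14: 0x14 (blk 5, set 1) → VC-HIT  vc=[30, 25, 9]

MISSES = 5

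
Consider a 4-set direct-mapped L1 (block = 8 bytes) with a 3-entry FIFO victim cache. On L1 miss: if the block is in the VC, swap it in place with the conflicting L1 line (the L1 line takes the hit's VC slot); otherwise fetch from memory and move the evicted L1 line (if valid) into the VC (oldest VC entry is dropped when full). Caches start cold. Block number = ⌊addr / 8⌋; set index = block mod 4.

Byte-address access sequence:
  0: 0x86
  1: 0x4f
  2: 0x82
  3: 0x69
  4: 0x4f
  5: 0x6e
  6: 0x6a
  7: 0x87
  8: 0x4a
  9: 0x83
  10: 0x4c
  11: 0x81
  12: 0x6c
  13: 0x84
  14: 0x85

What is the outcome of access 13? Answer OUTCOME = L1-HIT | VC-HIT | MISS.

0: 0x86 (blk 16, set 0) → MISS  vc=[]
1: 0x4f (blk 9, set 1) → MISS  vc=[]
2: 0x82 (blk 16, set 0) → L1-HIT  vc=[]
3: 0x69 (blk 13, set 1) → MISS  vc=[9]
4: 0x4f (blk 9, set 1) → VC-HIT  vc=[13]
5: 0x6e (blk 13, set 1) → VC-HIT  vc=[9]
6: 0x6a (blk 13, set 1) → L1-HIT  vc=[9]
7: 0x87 (blk 16, set 0) → L1-HIT  vc=[9]
8: 0x4a (blk 9, set 1) → VC-HIT  vc=[13]
9: 0x83 (blk 16, set 0) → L1-HIT  vc=[13]
10: 0x4c (blk 9, set 1) → L1-HIT  vc=[13]
11: 0x81 (blk 16, set 0) → L1-HIT  vc=[13]
12: 0x6c (blk 13, set 1) → VC-HIT  vc=[9]
13: 0x84 (blk 16, set 0) → L1-HIT  vc=[9]
14: 0x85 (blk 16, set 0) → L1-HIT  vc=[9]

OUTCOME = L1-HIT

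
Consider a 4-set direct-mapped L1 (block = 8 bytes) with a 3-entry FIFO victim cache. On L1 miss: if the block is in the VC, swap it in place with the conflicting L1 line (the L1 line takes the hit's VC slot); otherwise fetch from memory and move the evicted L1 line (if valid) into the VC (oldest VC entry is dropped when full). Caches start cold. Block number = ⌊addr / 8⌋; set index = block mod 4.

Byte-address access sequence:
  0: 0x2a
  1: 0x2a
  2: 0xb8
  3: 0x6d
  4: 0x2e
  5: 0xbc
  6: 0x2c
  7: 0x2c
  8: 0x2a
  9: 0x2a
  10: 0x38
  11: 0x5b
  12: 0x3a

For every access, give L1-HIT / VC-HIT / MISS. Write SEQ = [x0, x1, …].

SEQ = [MISS, L1-HIT, MISS, MISS, VC-HIT, L1-HIT, L1-HIT, L1-HIT, L1-HIT, L1-HIT, MISS, MISS, VC-HIT]

#0 0x2a→b5/s1 MISS; vc=[]
#1 0x2a→b5/s1 L1-HIT; vc=[]
#2 0xb8→b23/s3 MISS; vc=[]
#3 0x6d→b13/s1 MISS; vc=[5]
#4 0x2e→b5/s1 VC-HIT; vc=[13]
#5 0xbc→b23/s3 L1-HIT; vc=[13]
#6 0x2c→b5/s1 L1-HIT; vc=[13]
#7 0x2c→b5/s1 L1-HIT; vc=[13]
#8 0x2a→b5/s1 L1-HIT; vc=[13]
#9 0x2a→b5/s1 L1-HIT; vc=[13]
#10 0x38→b7/s3 MISS; vc=[13,23]
#11 0x5b→b11/s3 MISS; vc=[13,23,7]
#12 0x3a→b7/s3 VC-HIT; vc=[13,23,11]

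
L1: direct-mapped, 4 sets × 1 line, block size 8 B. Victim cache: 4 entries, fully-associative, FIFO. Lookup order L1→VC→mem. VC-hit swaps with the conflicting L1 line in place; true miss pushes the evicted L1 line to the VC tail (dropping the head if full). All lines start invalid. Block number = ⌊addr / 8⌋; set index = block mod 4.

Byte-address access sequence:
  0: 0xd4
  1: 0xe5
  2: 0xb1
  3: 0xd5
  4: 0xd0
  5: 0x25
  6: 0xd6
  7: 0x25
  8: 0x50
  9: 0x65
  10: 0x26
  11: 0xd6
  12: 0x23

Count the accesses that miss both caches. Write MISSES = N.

MISSES = 6

  [0] addr=0xd4 blk=26 s=2: MISS | VC []
  [1] addr=0xe5 blk=28 s=0: MISS | VC []
  [2] addr=0xb1 blk=22 s=2: MISS | VC [26]
  [3] addr=0xd5 blk=26 s=2: VC-HIT | VC [22]
  [4] addr=0xd0 blk=26 s=2: L1-HIT | VC [22]
  [5] addr=0x25 blk=4 s=0: MISS | VC [22, 28]
  [6] addr=0xd6 blk=26 s=2: L1-HIT | VC [22, 28]
  [7] addr=0x25 blk=4 s=0: L1-HIT | VC [22, 28]
  [8] addr=0x50 blk=10 s=2: MISS | VC [22, 28, 26]
  [9] addr=0x65 blk=12 s=0: MISS | VC [22, 28, 26, 4]
  [10] addr=0x26 blk=4 s=0: VC-HIT | VC [22, 28, 26, 12]
  [11] addr=0xd6 blk=26 s=2: VC-HIT | VC [22, 28, 10, 12]
  [12] addr=0x23 blk=4 s=0: L1-HIT | VC [22, 28, 10, 12]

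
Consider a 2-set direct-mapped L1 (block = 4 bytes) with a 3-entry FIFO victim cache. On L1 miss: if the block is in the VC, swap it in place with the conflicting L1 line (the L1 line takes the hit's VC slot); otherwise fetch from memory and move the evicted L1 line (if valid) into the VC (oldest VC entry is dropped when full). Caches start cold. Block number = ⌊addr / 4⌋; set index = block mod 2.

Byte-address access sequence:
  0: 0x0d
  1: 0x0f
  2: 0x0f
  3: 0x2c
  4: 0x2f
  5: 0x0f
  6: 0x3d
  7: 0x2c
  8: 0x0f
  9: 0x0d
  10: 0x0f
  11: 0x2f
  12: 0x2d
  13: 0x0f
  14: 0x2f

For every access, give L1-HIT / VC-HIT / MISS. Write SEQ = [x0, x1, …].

0: 0xd (blk 3, set 1) → MISS  vc=[]
1: 0xf (blk 3, set 1) → L1-HIT  vc=[]
2: 0xf (blk 3, set 1) → L1-HIT  vc=[]
3: 0x2c (blk 11, set 1) → MISS  vc=[3]
4: 0x2f (blk 11, set 1) → L1-HIT  vc=[3]
5: 0xf (blk 3, set 1) → VC-HIT  vc=[11]
6: 0x3d (blk 15, set 1) → MISS  vc=[11, 3]
7: 0x2c (blk 11, set 1) → VC-HIT  vc=[15, 3]
8: 0xf (blk 3, set 1) → VC-HIT  vc=[15, 11]
9: 0xd (blk 3, set 1) → L1-HIT  vc=[15, 11]
10: 0xf (blk 3, set 1) → L1-HIT  vc=[15, 11]
11: 0x2f (blk 11, set 1) → VC-HIT  vc=[15, 3]
12: 0x2d (blk 11, set 1) → L1-HIT  vc=[15, 3]
13: 0xf (blk 3, set 1) → VC-HIT  vc=[15, 11]
14: 0x2f (blk 11, set 1) → VC-HIT  vc=[15, 3]

SEQ = [MISS, L1-HIT, L1-HIT, MISS, L1-HIT, VC-HIT, MISS, VC-HIT, VC-HIT, L1-HIT, L1-HIT, VC-HIT, L1-HIT, VC-HIT, VC-HIT]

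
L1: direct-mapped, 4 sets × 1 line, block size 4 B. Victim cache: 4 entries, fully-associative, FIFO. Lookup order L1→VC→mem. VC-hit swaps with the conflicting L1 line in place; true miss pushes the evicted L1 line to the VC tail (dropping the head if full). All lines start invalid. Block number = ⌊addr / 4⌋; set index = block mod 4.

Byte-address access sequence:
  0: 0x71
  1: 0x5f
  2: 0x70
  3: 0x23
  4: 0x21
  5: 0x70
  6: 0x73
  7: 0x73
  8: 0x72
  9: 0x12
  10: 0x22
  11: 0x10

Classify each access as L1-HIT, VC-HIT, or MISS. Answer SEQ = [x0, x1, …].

0: 0x71 (blk 28, set 0) → MISS  vc=[]
1: 0x5f (blk 23, set 3) → MISS  vc=[]
2: 0x70 (blk 28, set 0) → L1-HIT  vc=[]
3: 0x23 (blk 8, set 0) → MISS  vc=[28]
4: 0x21 (blk 8, set 0) → L1-HIT  vc=[28]
5: 0x70 (blk 28, set 0) → VC-HIT  vc=[8]
6: 0x73 (blk 28, set 0) → L1-HIT  vc=[8]
7: 0x73 (blk 28, set 0) → L1-HIT  vc=[8]
8: 0x72 (blk 28, set 0) → L1-HIT  vc=[8]
9: 0x12 (blk 4, set 0) → MISS  vc=[8, 28]
10: 0x22 (blk 8, set 0) → VC-HIT  vc=[4, 28]
11: 0x10 (blk 4, set 0) → VC-HIT  vc=[8, 28]

SEQ = [MISS, MISS, L1-HIT, MISS, L1-HIT, VC-HIT, L1-HIT, L1-HIT, L1-HIT, MISS, VC-HIT, VC-HIT]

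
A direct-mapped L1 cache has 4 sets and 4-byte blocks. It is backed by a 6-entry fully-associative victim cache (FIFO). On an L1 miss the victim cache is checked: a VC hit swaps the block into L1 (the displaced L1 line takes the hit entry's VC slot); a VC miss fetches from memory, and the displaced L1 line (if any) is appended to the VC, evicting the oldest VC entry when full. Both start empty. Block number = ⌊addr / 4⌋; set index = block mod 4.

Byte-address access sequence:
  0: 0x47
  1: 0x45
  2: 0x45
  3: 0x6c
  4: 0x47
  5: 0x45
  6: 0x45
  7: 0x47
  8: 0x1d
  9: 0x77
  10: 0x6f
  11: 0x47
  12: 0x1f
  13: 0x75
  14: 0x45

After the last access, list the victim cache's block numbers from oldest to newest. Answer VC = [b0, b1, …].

VC = [27, 29]

0: 0x47 (blk 17, set 1) → MISS  vc=[]
1: 0x45 (blk 17, set 1) → L1-HIT  vc=[]
2: 0x45 (blk 17, set 1) → L1-HIT  vc=[]
3: 0x6c (blk 27, set 3) → MISS  vc=[]
4: 0x47 (blk 17, set 1) → L1-HIT  vc=[]
5: 0x45 (blk 17, set 1) → L1-HIT  vc=[]
6: 0x45 (blk 17, set 1) → L1-HIT  vc=[]
7: 0x47 (blk 17, set 1) → L1-HIT  vc=[]
8: 0x1d (blk 7, set 3) → MISS  vc=[27]
9: 0x77 (blk 29, set 1) → MISS  vc=[27, 17]
10: 0x6f (blk 27, set 3) → VC-HIT  vc=[7, 17]
11: 0x47 (blk 17, set 1) → VC-HIT  vc=[7, 29]
12: 0x1f (blk 7, set 3) → VC-HIT  vc=[27, 29]
13: 0x75 (blk 29, set 1) → VC-HIT  vc=[27, 17]
14: 0x45 (blk 17, set 1) → VC-HIT  vc=[27, 29]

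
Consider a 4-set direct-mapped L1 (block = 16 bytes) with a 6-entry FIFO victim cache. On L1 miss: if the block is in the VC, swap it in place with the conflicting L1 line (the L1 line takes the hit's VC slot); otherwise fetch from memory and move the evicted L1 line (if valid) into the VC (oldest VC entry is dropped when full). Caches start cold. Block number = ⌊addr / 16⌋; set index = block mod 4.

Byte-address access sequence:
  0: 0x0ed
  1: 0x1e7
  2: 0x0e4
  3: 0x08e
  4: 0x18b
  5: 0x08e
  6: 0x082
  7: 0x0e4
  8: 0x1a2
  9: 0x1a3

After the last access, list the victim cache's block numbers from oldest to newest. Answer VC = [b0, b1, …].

VC = [30, 24, 14]

0: 0xed (blk 14, set 2) → MISS  vc=[]
1: 0x1e7 (blk 30, set 2) → MISS  vc=[14]
2: 0xe4 (blk 14, set 2) → VC-HIT  vc=[30]
3: 0x8e (blk 8, set 0) → MISS  vc=[30]
4: 0x18b (blk 24, set 0) → MISS  vc=[30, 8]
5: 0x8e (blk 8, set 0) → VC-HIT  vc=[30, 24]
6: 0x82 (blk 8, set 0) → L1-HIT  vc=[30, 24]
7: 0xe4 (blk 14, set 2) → L1-HIT  vc=[30, 24]
8: 0x1a2 (blk 26, set 2) → MISS  vc=[30, 24, 14]
9: 0x1a3 (blk 26, set 2) → L1-HIT  vc=[30, 24, 14]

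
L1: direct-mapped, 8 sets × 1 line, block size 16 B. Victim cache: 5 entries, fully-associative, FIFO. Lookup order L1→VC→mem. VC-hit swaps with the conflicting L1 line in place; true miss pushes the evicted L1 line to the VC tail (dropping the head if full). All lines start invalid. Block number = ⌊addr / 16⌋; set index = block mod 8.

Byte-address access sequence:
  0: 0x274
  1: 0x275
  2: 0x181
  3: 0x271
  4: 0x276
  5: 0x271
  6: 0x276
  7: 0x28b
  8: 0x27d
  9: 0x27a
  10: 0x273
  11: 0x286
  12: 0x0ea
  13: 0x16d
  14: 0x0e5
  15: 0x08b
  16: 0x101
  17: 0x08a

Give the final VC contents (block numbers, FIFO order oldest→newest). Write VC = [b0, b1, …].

  [0] addr=0x274 blk=39 s=7: MISS | VC []
  [1] addr=0x275 blk=39 s=7: L1-HIT | VC []
  [2] addr=0x181 blk=24 s=0: MISS | VC []
  [3] addr=0x271 blk=39 s=7: L1-HIT | VC []
  [4] addr=0x276 blk=39 s=7: L1-HIT | VC []
  [5] addr=0x271 blk=39 s=7: L1-HIT | VC []
  [6] addr=0x276 blk=39 s=7: L1-HIT | VC []
  [7] addr=0x28b blk=40 s=0: MISS | VC [24]
  [8] addr=0x27d blk=39 s=7: L1-HIT | VC [24]
  [9] addr=0x27a blk=39 s=7: L1-HIT | VC [24]
  [10] addr=0x273 blk=39 s=7: L1-HIT | VC [24]
  [11] addr=0x286 blk=40 s=0: L1-HIT | VC [24]
  [12] addr=0xea blk=14 s=6: MISS | VC [24]
  [13] addr=0x16d blk=22 s=6: MISS | VC [24, 14]
  [14] addr=0xe5 blk=14 s=6: VC-HIT | VC [24, 22]
  [15] addr=0x8b blk=8 s=0: MISS | VC [24, 22, 40]
  [16] addr=0x101 blk=16 s=0: MISS | VC [24, 22, 40, 8]
  [17] addr=0x8a blk=8 s=0: VC-HIT | VC [24, 22, 40, 16]

VC = [24, 22, 40, 16]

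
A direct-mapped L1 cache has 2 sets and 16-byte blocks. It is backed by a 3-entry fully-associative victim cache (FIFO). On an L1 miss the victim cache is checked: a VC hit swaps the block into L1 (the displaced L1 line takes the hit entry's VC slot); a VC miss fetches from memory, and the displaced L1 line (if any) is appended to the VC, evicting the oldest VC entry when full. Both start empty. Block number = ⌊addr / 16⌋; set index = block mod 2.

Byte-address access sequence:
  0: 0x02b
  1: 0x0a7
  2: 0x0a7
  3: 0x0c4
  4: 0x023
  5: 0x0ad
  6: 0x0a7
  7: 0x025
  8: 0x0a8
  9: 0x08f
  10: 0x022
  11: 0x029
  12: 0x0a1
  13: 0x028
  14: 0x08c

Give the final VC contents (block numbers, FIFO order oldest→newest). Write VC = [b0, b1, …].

VC = [12, 2, 10]

0: 0x2b (blk 2, set 0) → MISS  vc=[]
1: 0xa7 (blk 10, set 0) → MISS  vc=[2]
2: 0xa7 (blk 10, set 0) → L1-HIT  vc=[2]
3: 0xc4 (blk 12, set 0) → MISS  vc=[2, 10]
4: 0x23 (blk 2, set 0) → VC-HIT  vc=[12, 10]
5: 0xad (blk 10, set 0) → VC-HIT  vc=[12, 2]
6: 0xa7 (blk 10, set 0) → L1-HIT  vc=[12, 2]
7: 0x25 (blk 2, set 0) → VC-HIT  vc=[12, 10]
8: 0xa8 (blk 10, set 0) → VC-HIT  vc=[12, 2]
9: 0x8f (blk 8, set 0) → MISS  vc=[12, 2, 10]
10: 0x22 (blk 2, set 0) → VC-HIT  vc=[12, 8, 10]
11: 0x29 (blk 2, set 0) → L1-HIT  vc=[12, 8, 10]
12: 0xa1 (blk 10, set 0) → VC-HIT  vc=[12, 8, 2]
13: 0x28 (blk 2, set 0) → VC-HIT  vc=[12, 8, 10]
14: 0x8c (blk 8, set 0) → VC-HIT  vc=[12, 2, 10]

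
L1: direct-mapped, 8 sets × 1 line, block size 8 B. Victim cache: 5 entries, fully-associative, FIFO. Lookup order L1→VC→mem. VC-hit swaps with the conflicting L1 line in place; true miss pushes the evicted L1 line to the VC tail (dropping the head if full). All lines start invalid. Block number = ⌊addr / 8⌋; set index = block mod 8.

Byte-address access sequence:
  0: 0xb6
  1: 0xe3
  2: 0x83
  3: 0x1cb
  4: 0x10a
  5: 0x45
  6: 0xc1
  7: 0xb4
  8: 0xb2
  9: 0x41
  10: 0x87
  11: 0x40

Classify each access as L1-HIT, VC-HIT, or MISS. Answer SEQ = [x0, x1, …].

  [0] addr=0xb6 blk=22 s=6: MISS | VC []
  [1] addr=0xe3 blk=28 s=4: MISS | VC []
  [2] addr=0x83 blk=16 s=0: MISS | VC []
  [3] addr=0x1cb blk=57 s=1: MISS | VC []
  [4] addr=0x10a blk=33 s=1: MISS | VC [57]
  [5] addr=0x45 blk=8 s=0: MISS | VC [57, 16]
  [6] addr=0xc1 blk=24 s=0: MISS | VC [57, 16, 8]
  [7] addr=0xb4 blk=22 s=6: L1-HIT | VC [57, 16, 8]
  [8] addr=0xb2 blk=22 s=6: L1-HIT | VC [57, 16, 8]
  [9] addr=0x41 blk=8 s=0: VC-HIT | VC [57, 16, 24]
  [10] addr=0x87 blk=16 s=0: VC-HIT | VC [57, 8, 24]
  [11] addr=0x40 blk=8 s=0: VC-HIT | VC [57, 16, 24]

SEQ = [MISS, MISS, MISS, MISS, MISS, MISS, MISS, L1-HIT, L1-HIT, VC-HIT, VC-HIT, VC-HIT]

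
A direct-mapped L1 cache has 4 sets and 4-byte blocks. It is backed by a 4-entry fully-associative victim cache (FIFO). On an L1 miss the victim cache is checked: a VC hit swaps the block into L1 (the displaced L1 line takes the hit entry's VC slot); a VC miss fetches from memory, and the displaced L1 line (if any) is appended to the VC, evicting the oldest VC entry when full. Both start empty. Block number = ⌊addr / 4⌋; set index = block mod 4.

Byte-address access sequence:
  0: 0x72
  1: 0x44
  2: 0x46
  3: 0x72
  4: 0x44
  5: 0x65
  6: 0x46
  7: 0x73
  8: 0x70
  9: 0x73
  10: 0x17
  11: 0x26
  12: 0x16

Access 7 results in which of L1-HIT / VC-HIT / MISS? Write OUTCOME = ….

#0 0x72→b28/s0 MISS; vc=[]
#1 0x44→b17/s1 MISS; vc=[]
#2 0x46→b17/s1 L1-HIT; vc=[]
#3 0x72→b28/s0 L1-HIT; vc=[]
#4 0x44→b17/s1 L1-HIT; vc=[]
#5 0x65→b25/s1 MISS; vc=[17]
#6 0x46→b17/s1 VC-HIT; vc=[25]
#7 0x73→b28/s0 L1-HIT; vc=[25]
#8 0x70→b28/s0 L1-HIT; vc=[25]
#9 0x73→b28/s0 L1-HIT; vc=[25]
#10 0x17→b5/s1 MISS; vc=[25,17]
#11 0x26→b9/s1 MISS; vc=[25,17,5]
#12 0x16→b5/s1 VC-HIT; vc=[25,17,9]

OUTCOME = L1-HIT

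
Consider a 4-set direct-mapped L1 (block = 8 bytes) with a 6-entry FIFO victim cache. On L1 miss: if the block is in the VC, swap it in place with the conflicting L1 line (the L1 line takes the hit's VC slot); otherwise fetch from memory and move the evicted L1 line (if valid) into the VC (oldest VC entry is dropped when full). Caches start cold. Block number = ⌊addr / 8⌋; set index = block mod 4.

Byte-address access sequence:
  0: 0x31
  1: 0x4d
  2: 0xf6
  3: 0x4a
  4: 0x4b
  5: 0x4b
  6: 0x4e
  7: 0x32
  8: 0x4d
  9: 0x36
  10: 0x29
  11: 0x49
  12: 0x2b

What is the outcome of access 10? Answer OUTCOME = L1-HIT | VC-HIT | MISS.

OUTCOME = MISS

0: 0x31 (blk 6, set 2) → MISS  vc=[]
1: 0x4d (blk 9, set 1) → MISS  vc=[]
2: 0xf6 (blk 30, set 2) → MISS  vc=[6]
3: 0x4a (blk 9, set 1) → L1-HIT  vc=[6]
4: 0x4b (blk 9, set 1) → L1-HIT  vc=[6]
5: 0x4b (blk 9, set 1) → L1-HIT  vc=[6]
6: 0x4e (blk 9, set 1) → L1-HIT  vc=[6]
7: 0x32 (blk 6, set 2) → VC-HIT  vc=[30]
8: 0x4d (blk 9, set 1) → L1-HIT  vc=[30]
9: 0x36 (blk 6, set 2) → L1-HIT  vc=[30]
10: 0x29 (blk 5, set 1) → MISS  vc=[30, 9]
11: 0x49 (blk 9, set 1) → VC-HIT  vc=[30, 5]
12: 0x2b (blk 5, set 1) → VC-HIT  vc=[30, 9]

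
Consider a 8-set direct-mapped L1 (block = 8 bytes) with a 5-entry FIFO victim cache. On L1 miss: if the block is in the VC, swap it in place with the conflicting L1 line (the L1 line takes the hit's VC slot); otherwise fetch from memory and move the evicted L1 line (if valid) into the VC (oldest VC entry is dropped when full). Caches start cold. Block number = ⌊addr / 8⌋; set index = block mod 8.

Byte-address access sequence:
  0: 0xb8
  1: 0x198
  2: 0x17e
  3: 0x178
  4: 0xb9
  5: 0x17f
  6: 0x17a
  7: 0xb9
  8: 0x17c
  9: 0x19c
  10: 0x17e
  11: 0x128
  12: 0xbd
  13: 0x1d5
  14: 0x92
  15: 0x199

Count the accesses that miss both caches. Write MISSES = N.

MISSES = 6

#0 0xb8→b23/s7 MISS; vc=[]
#1 0x198→b51/s3 MISS; vc=[]
#2 0x17e→b47/s7 MISS; vc=[23]
#3 0x178→b47/s7 L1-HIT; vc=[23]
#4 0xb9→b23/s7 VC-HIT; vc=[47]
#5 0x17f→b47/s7 VC-HIT; vc=[23]
#6 0x17a→b47/s7 L1-HIT; vc=[23]
#7 0xb9→b23/s7 VC-HIT; vc=[47]
#8 0x17c→b47/s7 VC-HIT; vc=[23]
#9 0x19c→b51/s3 L1-HIT; vc=[23]
#10 0x17e→b47/s7 L1-HIT; vc=[23]
#11 0x128→b37/s5 MISS; vc=[23]
#12 0xbd→b23/s7 VC-HIT; vc=[47]
#13 0x1d5→b58/s2 MISS; vc=[47]
#14 0x92→b18/s2 MISS; vc=[47,58]
#15 0x199→b51/s3 L1-HIT; vc=[47,58]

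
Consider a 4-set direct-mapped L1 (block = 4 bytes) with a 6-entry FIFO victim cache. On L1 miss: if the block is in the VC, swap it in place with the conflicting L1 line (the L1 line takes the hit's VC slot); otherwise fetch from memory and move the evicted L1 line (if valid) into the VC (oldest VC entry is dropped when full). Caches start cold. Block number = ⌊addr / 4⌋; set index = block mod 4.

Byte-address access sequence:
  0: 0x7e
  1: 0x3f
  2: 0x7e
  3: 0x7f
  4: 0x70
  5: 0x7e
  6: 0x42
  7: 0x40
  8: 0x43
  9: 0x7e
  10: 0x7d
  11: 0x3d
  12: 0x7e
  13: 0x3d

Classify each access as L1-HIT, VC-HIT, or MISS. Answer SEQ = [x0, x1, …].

SEQ = [MISS, MISS, VC-HIT, L1-HIT, MISS, L1-HIT, MISS, L1-HIT, L1-HIT, L1-HIT, L1-HIT, VC-HIT, VC-HIT, VC-HIT]

0: 0x7e (blk 31, set 3) → MISS  vc=[]
1: 0x3f (blk 15, set 3) → MISS  vc=[31]
2: 0x7e (blk 31, set 3) → VC-HIT  vc=[15]
3: 0x7f (blk 31, set 3) → L1-HIT  vc=[15]
4: 0x70 (blk 28, set 0) → MISS  vc=[15]
5: 0x7e (blk 31, set 3) → L1-HIT  vc=[15]
6: 0x42 (blk 16, set 0) → MISS  vc=[15, 28]
7: 0x40 (blk 16, set 0) → L1-HIT  vc=[15, 28]
8: 0x43 (blk 16, set 0) → L1-HIT  vc=[15, 28]
9: 0x7e (blk 31, set 3) → L1-HIT  vc=[15, 28]
10: 0x7d (blk 31, set 3) → L1-HIT  vc=[15, 28]
11: 0x3d (blk 15, set 3) → VC-HIT  vc=[31, 28]
12: 0x7e (blk 31, set 3) → VC-HIT  vc=[15, 28]
13: 0x3d (blk 15, set 3) → VC-HIT  vc=[31, 28]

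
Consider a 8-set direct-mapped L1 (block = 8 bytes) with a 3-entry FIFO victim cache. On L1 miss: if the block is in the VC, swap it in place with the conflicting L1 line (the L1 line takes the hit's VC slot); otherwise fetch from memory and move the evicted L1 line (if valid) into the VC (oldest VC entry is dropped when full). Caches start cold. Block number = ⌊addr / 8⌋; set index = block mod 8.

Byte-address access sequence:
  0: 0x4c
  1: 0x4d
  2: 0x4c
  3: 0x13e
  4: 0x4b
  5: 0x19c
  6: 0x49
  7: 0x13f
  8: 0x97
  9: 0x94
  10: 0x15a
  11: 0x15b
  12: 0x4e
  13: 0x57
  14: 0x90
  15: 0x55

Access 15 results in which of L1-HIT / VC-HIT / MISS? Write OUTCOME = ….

#0 0x4c→b9/s1 MISS; vc=[]
#1 0x4d→b9/s1 L1-HIT; vc=[]
#2 0x4c→b9/s1 L1-HIT; vc=[]
#3 0x13e→b39/s7 MISS; vc=[]
#4 0x4b→b9/s1 L1-HIT; vc=[]
#5 0x19c→b51/s3 MISS; vc=[]
#6 0x49→b9/s1 L1-HIT; vc=[]
#7 0x13f→b39/s7 L1-HIT; vc=[]
#8 0x97→b18/s2 MISS; vc=[]
#9 0x94→b18/s2 L1-HIT; vc=[]
#10 0x15a→b43/s3 MISS; vc=[51]
#11 0x15b→b43/s3 L1-HIT; vc=[51]
#12 0x4e→b9/s1 L1-HIT; vc=[51]
#13 0x57→b10/s2 MISS; vc=[51,18]
#14 0x90→b18/s2 VC-HIT; vc=[51,10]
#15 0x55→b10/s2 VC-HIT; vc=[51,18]

OUTCOME = VC-HIT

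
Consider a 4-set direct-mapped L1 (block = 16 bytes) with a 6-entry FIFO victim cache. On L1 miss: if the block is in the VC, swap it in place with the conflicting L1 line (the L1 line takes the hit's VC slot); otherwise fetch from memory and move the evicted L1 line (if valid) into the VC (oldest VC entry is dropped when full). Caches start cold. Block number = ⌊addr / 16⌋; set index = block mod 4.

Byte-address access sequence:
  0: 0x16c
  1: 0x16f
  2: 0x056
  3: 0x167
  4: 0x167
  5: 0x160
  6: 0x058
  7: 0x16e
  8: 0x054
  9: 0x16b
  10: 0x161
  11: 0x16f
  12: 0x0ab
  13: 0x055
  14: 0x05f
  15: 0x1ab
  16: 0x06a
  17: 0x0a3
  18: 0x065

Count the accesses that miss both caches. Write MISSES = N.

  [0] addr=0x16c blk=22 s=2: MISS | VC []
  [1] addr=0x16f blk=22 s=2: L1-HIT | VC []
  [2] addr=0x56 blk=5 s=1: MISS | VC []
  [3] addr=0x167 blk=22 s=2: L1-HIT | VC []
  [4] addr=0x167 blk=22 s=2: L1-HIT | VC []
  [5] addr=0x160 blk=22 s=2: L1-HIT | VC []
  [6] addr=0x58 blk=5 s=1: L1-HIT | VC []
  [7] addr=0x16e blk=22 s=2: L1-HIT | VC []
  [8] addr=0x54 blk=5 s=1: L1-HIT | VC []
  [9] addr=0x16b blk=22 s=2: L1-HIT | VC []
  [10] addr=0x161 blk=22 s=2: L1-HIT | VC []
  [11] addr=0x16f blk=22 s=2: L1-HIT | VC []
  [12] addr=0xab blk=10 s=2: MISS | VC [22]
  [13] addr=0x55 blk=5 s=1: L1-HIT | VC [22]
  [14] addr=0x5f blk=5 s=1: L1-HIT | VC [22]
  [15] addr=0x1ab blk=26 s=2: MISS | VC [22, 10]
  [16] addr=0x6a blk=6 s=2: MISS | VC [22, 10, 26]
  [17] addr=0xa3 blk=10 s=2: VC-HIT | VC [22, 6, 26]
  [18] addr=0x65 blk=6 s=2: VC-HIT | VC [22, 10, 26]

MISSES = 5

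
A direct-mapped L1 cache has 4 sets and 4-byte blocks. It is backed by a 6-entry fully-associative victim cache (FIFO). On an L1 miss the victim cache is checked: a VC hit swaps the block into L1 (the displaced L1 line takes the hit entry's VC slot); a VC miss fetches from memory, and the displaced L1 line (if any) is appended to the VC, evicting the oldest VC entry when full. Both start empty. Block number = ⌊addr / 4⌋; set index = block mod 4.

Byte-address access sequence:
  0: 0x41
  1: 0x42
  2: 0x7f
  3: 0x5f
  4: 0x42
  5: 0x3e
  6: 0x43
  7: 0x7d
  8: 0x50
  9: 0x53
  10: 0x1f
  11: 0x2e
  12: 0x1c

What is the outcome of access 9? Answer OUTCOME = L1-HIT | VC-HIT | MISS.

OUTCOME = L1-HIT

#0 0x41→b16/s0 MISS; vc=[]
#1 0x42→b16/s0 L1-HIT; vc=[]
#2 0x7f→b31/s3 MISS; vc=[]
#3 0x5f→b23/s3 MISS; vc=[31]
#4 0x42→b16/s0 L1-HIT; vc=[31]
#5 0x3e→b15/s3 MISS; vc=[31,23]
#6 0x43→b16/s0 L1-HIT; vc=[31,23]
#7 0x7d→b31/s3 VC-HIT; vc=[15,23]
#8 0x50→b20/s0 MISS; vc=[15,23,16]
#9 0x53→b20/s0 L1-HIT; vc=[15,23,16]
#10 0x1f→b7/s3 MISS; vc=[15,23,16,31]
#11 0x2e→b11/s3 MISS; vc=[15,23,16,31,7]
#12 0x1c→b7/s3 VC-HIT; vc=[15,23,16,31,11]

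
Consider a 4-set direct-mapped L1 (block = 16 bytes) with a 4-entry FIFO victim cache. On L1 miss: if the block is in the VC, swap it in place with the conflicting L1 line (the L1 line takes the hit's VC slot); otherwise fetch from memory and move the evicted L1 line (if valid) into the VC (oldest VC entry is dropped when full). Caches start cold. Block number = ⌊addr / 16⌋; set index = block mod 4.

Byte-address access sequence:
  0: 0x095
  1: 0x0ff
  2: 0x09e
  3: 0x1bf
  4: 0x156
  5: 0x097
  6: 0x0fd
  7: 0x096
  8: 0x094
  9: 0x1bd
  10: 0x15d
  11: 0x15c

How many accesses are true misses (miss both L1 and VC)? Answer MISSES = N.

#0 0x95→b9/s1 MISS; vc=[]
#1 0xff→b15/s3 MISS; vc=[]
#2 0x9e→b9/s1 L1-HIT; vc=[]
#3 0x1bf→b27/s3 MISS; vc=[15]
#4 0x156→b21/s1 MISS; vc=[15,9]
#5 0x97→b9/s1 VC-HIT; vc=[15,21]
#6 0xfd→b15/s3 VC-HIT; vc=[27,21]
#7 0x96→b9/s1 L1-HIT; vc=[27,21]
#8 0x94→b9/s1 L1-HIT; vc=[27,21]
#9 0x1bd→b27/s3 VC-HIT; vc=[15,21]
#10 0x15d→b21/s1 VC-HIT; vc=[15,9]
#11 0x15c→b21/s1 L1-HIT; vc=[15,9]

MISSES = 4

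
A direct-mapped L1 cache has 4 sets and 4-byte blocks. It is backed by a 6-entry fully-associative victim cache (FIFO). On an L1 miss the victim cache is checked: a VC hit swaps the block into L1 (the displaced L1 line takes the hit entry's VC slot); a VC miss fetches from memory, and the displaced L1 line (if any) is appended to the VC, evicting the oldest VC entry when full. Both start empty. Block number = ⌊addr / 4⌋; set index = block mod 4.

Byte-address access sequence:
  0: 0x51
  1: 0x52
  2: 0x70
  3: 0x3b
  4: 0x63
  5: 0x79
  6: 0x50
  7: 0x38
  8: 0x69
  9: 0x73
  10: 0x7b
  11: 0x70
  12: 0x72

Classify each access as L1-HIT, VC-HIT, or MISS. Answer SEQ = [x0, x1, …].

0: 0x51 (blk 20, set 0) → MISS  vc=[]
1: 0x52 (blk 20, set 0) → L1-HIT  vc=[]
2: 0x70 (blk 28, set 0) → MISS  vc=[20]
3: 0x3b (blk 14, set 2) → MISS  vc=[20]
4: 0x63 (blk 24, set 0) → MISS  vc=[20, 28]
5: 0x79 (blk 30, set 2) → MISS  vc=[20, 28, 14]
6: 0x50 (blk 20, set 0) → VC-HIT  vc=[24, 28, 14]
7: 0x38 (blk 14, set 2) → VC-HIT  vc=[24, 28, 30]
8: 0x69 (blk 26, set 2) → MISS  vc=[24, 28, 30, 14]
9: 0x73 (blk 28, set 0) → VC-HIT  vc=[24, 20, 30, 14]
10: 0x7b (blk 30, set 2) → VC-HIT  vc=[24, 20, 26, 14]
11: 0x70 (blk 28, set 0) → L1-HIT  vc=[24, 20, 26, 14]
12: 0x72 (blk 28, set 0) → L1-HIT  vc=[24, 20, 26, 14]

SEQ = [MISS, L1-HIT, MISS, MISS, MISS, MISS, VC-HIT, VC-HIT, MISS, VC-HIT, VC-HIT, L1-HIT, L1-HIT]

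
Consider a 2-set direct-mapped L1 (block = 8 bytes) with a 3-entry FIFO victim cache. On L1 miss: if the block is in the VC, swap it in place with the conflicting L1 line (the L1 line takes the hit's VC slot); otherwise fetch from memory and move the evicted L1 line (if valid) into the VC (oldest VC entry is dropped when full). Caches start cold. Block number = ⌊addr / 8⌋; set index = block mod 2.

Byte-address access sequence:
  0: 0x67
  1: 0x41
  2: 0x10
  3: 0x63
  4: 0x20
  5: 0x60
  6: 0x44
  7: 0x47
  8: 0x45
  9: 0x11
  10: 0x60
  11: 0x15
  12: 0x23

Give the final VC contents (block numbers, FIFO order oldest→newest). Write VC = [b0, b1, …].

VC = [8, 12, 2]

  [0] addr=0x67 blk=12 s=0: MISS | VC []
  [1] addr=0x41 blk=8 s=0: MISS | VC [12]
  [2] addr=0x10 blk=2 s=0: MISS | VC [12, 8]
  [3] addr=0x63 blk=12 s=0: VC-HIT | VC [2, 8]
  [4] addr=0x20 blk=4 s=0: MISS | VC [2, 8, 12]
  [5] addr=0x60 blk=12 s=0: VC-HIT | VC [2, 8, 4]
  [6] addr=0x44 blk=8 s=0: VC-HIT | VC [2, 12, 4]
  [7] addr=0x47 blk=8 s=0: L1-HIT | VC [2, 12, 4]
  [8] addr=0x45 blk=8 s=0: L1-HIT | VC [2, 12, 4]
  [9] addr=0x11 blk=2 s=0: VC-HIT | VC [8, 12, 4]
  [10] addr=0x60 blk=12 s=0: VC-HIT | VC [8, 2, 4]
  [11] addr=0x15 blk=2 s=0: VC-HIT | VC [8, 12, 4]
  [12] addr=0x23 blk=4 s=0: VC-HIT | VC [8, 12, 2]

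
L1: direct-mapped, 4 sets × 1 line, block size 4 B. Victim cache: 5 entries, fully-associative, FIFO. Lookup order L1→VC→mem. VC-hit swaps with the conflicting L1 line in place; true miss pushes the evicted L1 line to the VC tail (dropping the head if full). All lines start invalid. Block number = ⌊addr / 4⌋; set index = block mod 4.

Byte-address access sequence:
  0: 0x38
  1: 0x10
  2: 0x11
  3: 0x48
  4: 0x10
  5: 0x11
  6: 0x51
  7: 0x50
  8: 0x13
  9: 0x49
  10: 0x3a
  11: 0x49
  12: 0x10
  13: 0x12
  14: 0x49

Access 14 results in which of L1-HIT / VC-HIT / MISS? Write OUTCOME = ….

OUTCOME = L1-HIT

#0 0x38→b14/s2 MISS; vc=[]
#1 0x10→b4/s0 MISS; vc=[]
#2 0x11→b4/s0 L1-HIT; vc=[]
#3 0x48→b18/s2 MISS; vc=[14]
#4 0x10→b4/s0 L1-HIT; vc=[14]
#5 0x11→b4/s0 L1-HIT; vc=[14]
#6 0x51→b20/s0 MISS; vc=[14,4]
#7 0x50→b20/s0 L1-HIT; vc=[14,4]
#8 0x13→b4/s0 VC-HIT; vc=[14,20]
#9 0x49→b18/s2 L1-HIT; vc=[14,20]
#10 0x3a→b14/s2 VC-HIT; vc=[18,20]
#11 0x49→b18/s2 VC-HIT; vc=[14,20]
#12 0x10→b4/s0 L1-HIT; vc=[14,20]
#13 0x12→b4/s0 L1-HIT; vc=[14,20]
#14 0x49→b18/s2 L1-HIT; vc=[14,20]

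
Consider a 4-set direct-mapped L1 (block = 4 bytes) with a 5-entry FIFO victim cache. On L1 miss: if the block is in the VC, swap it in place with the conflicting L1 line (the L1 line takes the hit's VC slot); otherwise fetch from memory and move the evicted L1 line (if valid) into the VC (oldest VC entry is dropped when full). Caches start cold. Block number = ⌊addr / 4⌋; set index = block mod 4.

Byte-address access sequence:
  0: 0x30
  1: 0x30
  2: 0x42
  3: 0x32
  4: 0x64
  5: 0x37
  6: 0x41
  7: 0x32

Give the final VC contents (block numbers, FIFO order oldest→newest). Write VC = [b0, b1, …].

0: 0x30 (blk 12, set 0) → MISS  vc=[]
1: 0x30 (blk 12, set 0) → L1-HIT  vc=[]
2: 0x42 (blk 16, set 0) → MISS  vc=[12]
3: 0x32 (blk 12, set 0) → VC-HIT  vc=[16]
4: 0x64 (blk 25, set 1) → MISS  vc=[16]
5: 0x37 (blk 13, set 1) → MISS  vc=[16, 25]
6: 0x41 (blk 16, set 0) → VC-HIT  vc=[12, 25]
7: 0x32 (blk 12, set 0) → VC-HIT  vc=[16, 25]

VC = [16, 25]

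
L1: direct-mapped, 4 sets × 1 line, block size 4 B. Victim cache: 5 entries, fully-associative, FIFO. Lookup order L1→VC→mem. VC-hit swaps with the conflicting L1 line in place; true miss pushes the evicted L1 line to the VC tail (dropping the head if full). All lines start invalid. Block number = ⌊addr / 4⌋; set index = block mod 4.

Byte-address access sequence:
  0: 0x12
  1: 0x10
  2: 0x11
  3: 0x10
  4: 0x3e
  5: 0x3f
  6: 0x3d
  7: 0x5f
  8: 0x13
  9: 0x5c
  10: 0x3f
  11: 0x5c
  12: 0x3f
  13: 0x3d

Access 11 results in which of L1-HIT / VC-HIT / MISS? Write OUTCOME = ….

OUTCOME = VC-HIT

#0 0x12→b4/s0 MISS; vc=[]
#1 0x10→b4/s0 L1-HIT; vc=[]
#2 0x11→b4/s0 L1-HIT; vc=[]
#3 0x10→b4/s0 L1-HIT; vc=[]
#4 0x3e→b15/s3 MISS; vc=[]
#5 0x3f→b15/s3 L1-HIT; vc=[]
#6 0x3d→b15/s3 L1-HIT; vc=[]
#7 0x5f→b23/s3 MISS; vc=[15]
#8 0x13→b4/s0 L1-HIT; vc=[15]
#9 0x5c→b23/s3 L1-HIT; vc=[15]
#10 0x3f→b15/s3 VC-HIT; vc=[23]
#11 0x5c→b23/s3 VC-HIT; vc=[15]
#12 0x3f→b15/s3 VC-HIT; vc=[23]
#13 0x3d→b15/s3 L1-HIT; vc=[23]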